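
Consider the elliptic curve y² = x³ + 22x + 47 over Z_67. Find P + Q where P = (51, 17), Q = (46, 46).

(51, 17) + (46, 46). λ = (46 - 17)/(46 - 51) ≡ 29/62 mod 67. 62⁻¹ ≡ 40 (mod 67) since 62·40 = 2480 ≡ 1, so λ ≡ 21.
  x = λ² - 51 - 46 = 441 - 97 ≡ 9; y = λ·(51 - 9) - 17 ≡ 61. → (9, 61)

(9, 61)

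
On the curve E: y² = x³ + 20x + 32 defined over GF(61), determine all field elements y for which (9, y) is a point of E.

x³ + 20x + 32 = 941 ≡ 26 (mod 61).
26 is a non-residue mod 61; no y exists.

none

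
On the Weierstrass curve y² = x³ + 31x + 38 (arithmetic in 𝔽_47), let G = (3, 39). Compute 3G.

Repeated addition: build up to 3G.
2G: tangent at (3, 39): λ = (3·3² + 31)/(2·39) ≡ 11/31. 31⁻¹ ≡ 44 (mod 47), so λ ≡ 11·44 ≡ 14.
  x = λ² - 3 - 3 = 196 - 6 ≡ 2; y = λ·(3 - 2) - 39 ≡ 22. → (2, 22)
3G: (2, 22) + (3, 39). λ = (39 - 22)/(3 - 2) ≡ 17/1 mod 47. 1⁻¹ ≡ 1 (mod 47), so λ ≡ 17.
  x = λ² - 2 - 3 = 289 - 5 ≡ 2; y = λ·(2 - 2) - 22 ≡ 25. → (2, 25)

(2, 25)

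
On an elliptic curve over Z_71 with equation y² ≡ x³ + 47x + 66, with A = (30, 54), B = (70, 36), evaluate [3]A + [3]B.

(40, 22)

First 3A:
Repeated addition: build up to 3A.
2A: tangent at (30, 54): λ = (3·30² + 47)/(2·54) ≡ 49/37. 37⁻¹ ≡ 48 (mod 71), so λ ≡ 49·48 ≡ 9.
  x = λ² - 30 - 30 = 81 - 60 ≡ 21; y = λ·(30 - 21) - 54 ≡ 27. → (21, 27)
3A: (21, 27) + (30, 54). λ = (54 - 27)/(30 - 21) ≡ 27/9 mod 71. 9⁻¹ ≡ 8 (mod 71), so λ ≡ 3.
  x = λ² - 21 - 30 = 9 - 51 ≡ 29; y = λ·(21 - 29) - 27 ≡ 20. → (29, 20)
3A = (29, 20).
Next 3B:
Repeated addition: build up to 3B.
2B: tangent at (70, 36): λ = (3·70² + 47)/(2·36) ≡ 50/1. 1⁻¹ ≡ 1 (mod 71) since 1·1 = 1 ≡ 1, so λ ≡ 50·1 ≡ 50.
  x = λ² - 70 - 70 = 2500 - 140 ≡ 17; y = λ·(70 - 17) - 36 ≡ 58. → (17, 58)
3B: (17, 58) + (70, 36). λ = (36 - 58)/(70 - 17) ≡ 49/53 mod 71. 53⁻¹ ≡ 67 (mod 71), so λ ≡ 17.
  x = λ² - 17 - 70 = 289 - 87 ≡ 60; y = λ·(17 - 60) - 58 ≡ 63. → (60, 63)
3B = (60, 63).
Finally 3A + 3B:
(29, 20) + (60, 63). λ = (63 - 20)/(60 - 29) ≡ 43/31 mod 71. 31⁻¹ ≡ 55 (mod 71), so λ ≡ 22.
  x = λ² - 29 - 60 = 484 - 89 ≡ 40; y = λ·(29 - 40) - 20 ≡ 22. → (40, 22)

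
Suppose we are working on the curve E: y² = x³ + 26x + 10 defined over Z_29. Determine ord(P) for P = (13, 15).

2P: tangent at (13, 15): λ = (3·13² + 26)/(2·15) ≡ 11/1. 1⁻¹ ≡ 1 (mod 29), so λ ≡ 11·1 ≡ 11.
  x = λ² - 13 - 13 = 121 - 26 ≡ 8; y = λ·(13 - 8) - 15 ≡ 11. → (8, 11)
3P: (8, 11) + (13, 15). λ = (15 - 11)/(13 - 8) ≡ 4/5 mod 29. 5⁻¹ ≡ 6 (mod 29) since 5·6 = 30 ≡ 1, so λ ≡ 24.
  x = λ² - 8 - 13 = 576 - 21 ≡ 4; y = λ·(8 - 4) - 11 ≡ 27. → (4, 27)
4P: (4, 27) + (13, 15). λ = (15 - 27)/(13 - 4) ≡ 17/9 mod 29. 9⁻¹ ≡ 13 (mod 29), so λ ≡ 18.
  x = λ² - 4 - 13 = 324 - 17 ≡ 17; y = λ·(4 - 17) - 27 ≡ 0. → (17, 0)
5P: (17, 0) + (13, 15). λ = (15 - 0)/(13 - 17) ≡ 15/25 mod 29. 25⁻¹ ≡ 7 (mod 29), so λ ≡ 18.
  x = λ² - 17 - 13 = 324 - 30 ≡ 4; y = λ·(17 - 4) - 0 ≡ 2. → (4, 2)
6P: (4, 2) + (13, 15). λ = (15 - 2)/(13 - 4) ≡ 13/9 mod 29. 9⁻¹ ≡ 13 (mod 29) since 9·13 = 117 ≡ 1, so λ ≡ 24.
  x = λ² - 4 - 13 = 576 - 17 ≡ 8; y = λ·(4 - 8) - 2 ≡ 18. → (8, 18)
7P: (8, 18) + (13, 15). λ = (15 - 18)/(13 - 8) ≡ 26/5 mod 29. 5⁻¹ ≡ 6 (mod 29), so λ ≡ 11.
  x = λ² - 8 - 13 = 121 - 21 ≡ 13; y = λ·(8 - 13) - 18 ≡ 14. → (13, 14)
8P: (13, 14) + (13, 15): same x and y₁ ≡ -y₂, so the sum is O.
8P = O, so the order is 8.

8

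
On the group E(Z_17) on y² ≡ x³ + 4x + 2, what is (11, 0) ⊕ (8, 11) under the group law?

(11, 0) + (8, 11). λ = (11 - 0)/(8 - 11) ≡ 11/14 mod 17. 14⁻¹ ≡ 11 (mod 17), so λ ≡ 2.
  x = λ² - 11 - 8 = 4 - 19 ≡ 2; y = λ·(11 - 2) - 0 ≡ 1. → (2, 1)

(2, 1)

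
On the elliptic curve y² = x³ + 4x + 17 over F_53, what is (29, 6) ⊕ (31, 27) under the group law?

(37, 16)

(29, 6) + (31, 27). λ = (27 - 6)/(31 - 29) ≡ 21/2 mod 53. 2⁻¹ ≡ 27 (mod 53), so λ ≡ 37.
  x = λ² - 29 - 31 = 1369 - 60 ≡ 37; y = λ·(29 - 37) - 6 ≡ 16. → (37, 16)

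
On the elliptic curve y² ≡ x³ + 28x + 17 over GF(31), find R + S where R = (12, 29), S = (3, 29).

(12, 29) + (3, 29). λ = (29 - 29)/(3 - 12) ≡ 0/22 mod 31. 22⁻¹ ≡ 24 (mod 31), so λ ≡ 0.
  x = λ² - 12 - 3 = 0 - 15 ≡ 16; y = λ·(12 - 16) - 29 ≡ 2. → (16, 2)

(16, 2)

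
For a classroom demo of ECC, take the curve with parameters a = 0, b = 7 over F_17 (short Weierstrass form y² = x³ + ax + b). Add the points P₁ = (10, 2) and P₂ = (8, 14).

(1, 12)

(10, 2) + (8, 14). λ = (14 - 2)/(8 - 10) ≡ 12/15 mod 17. 15⁻¹ ≡ 8 (mod 17) since 15·8 = 120 ≡ 1, so λ ≡ 11.
  x = λ² - 10 - 8 = 121 - 18 ≡ 1; y = λ·(10 - 1) - 2 ≡ 12. → (1, 12)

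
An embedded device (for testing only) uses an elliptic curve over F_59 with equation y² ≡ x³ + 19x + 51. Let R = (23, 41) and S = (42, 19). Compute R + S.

(23, 41) + (42, 19). λ = (19 - 41)/(42 - 23) ≡ 37/19 mod 59. 19⁻¹ ≡ 28 (mod 59), so λ ≡ 33.
  x = λ² - 23 - 42 = 1089 - 65 ≡ 21; y = λ·(23 - 21) - 41 ≡ 25. → (21, 25)

(21, 25)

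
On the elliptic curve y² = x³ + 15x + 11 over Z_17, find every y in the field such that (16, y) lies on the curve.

none

x³ + 15x + 11 = 4347 ≡ 12 (mod 17).
12 is a non-residue mod 17; no y exists.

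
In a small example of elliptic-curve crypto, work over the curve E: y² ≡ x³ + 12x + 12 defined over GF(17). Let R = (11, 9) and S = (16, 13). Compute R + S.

(9, 13)

(11, 9) + (16, 13). λ = (13 - 9)/(16 - 11) ≡ 4/5 mod 17. 5⁻¹ ≡ 7 (mod 17), so λ ≡ 11.
  x = λ² - 11 - 16 = 121 - 27 ≡ 9; y = λ·(11 - 9) - 9 ≡ 13. → (9, 13)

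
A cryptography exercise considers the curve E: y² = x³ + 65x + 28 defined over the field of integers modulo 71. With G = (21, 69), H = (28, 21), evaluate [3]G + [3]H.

First 3G:
Repeated addition: build up to 3G.
2G: tangent at (21, 69): λ = (3·21² + 65)/(2·69) ≡ 39/67. 67⁻¹ ≡ 53 (mod 71), so λ ≡ 39·53 ≡ 8.
  x = λ² - 21 - 21 = 64 - 42 ≡ 22; y = λ·(21 - 22) - 69 ≡ 65. → (22, 65)
3G: (22, 65) + (21, 69). λ = (69 - 65)/(21 - 22) ≡ 4/70 mod 71. 70⁻¹ ≡ 70 (mod 71), so λ ≡ 67.
  x = λ² - 22 - 21 = 4489 - 43 ≡ 44; y = λ·(22 - 44) - 65 ≡ 23. → (44, 23)
3G = (44, 23).
Next 3H:
Repeated addition: build up to 3H.
2H: tangent at (28, 21): λ = (3·28² + 65)/(2·21) ≡ 3/42. 42⁻¹ ≡ 22 (mod 71), so λ ≡ 3·22 ≡ 66.
  x = λ² - 28 - 28 = 4356 - 56 ≡ 40; y = λ·(28 - 40) - 21 ≡ 39. → (40, 39)
3H: (40, 39) + (28, 21). λ = (21 - 39)/(28 - 40) ≡ 53/59 mod 71. 59⁻¹ ≡ 65 (mod 71), so λ ≡ 37.
  x = λ² - 40 - 28 = 1369 - 68 ≡ 23; y = λ·(40 - 23) - 39 ≡ 22. → (23, 22)
3H = (23, 22).
Finally 3G + 3H:
(44, 23) + (23, 22). λ = (22 - 23)/(23 - 44) ≡ 70/50 mod 71. 50⁻¹ ≡ 27 (mod 71), so λ ≡ 44.
  x = λ² - 44 - 23 = 1936 - 67 ≡ 23; y = λ·(44 - 23) - 23 ≡ 49. → (23, 49)

(23, 49)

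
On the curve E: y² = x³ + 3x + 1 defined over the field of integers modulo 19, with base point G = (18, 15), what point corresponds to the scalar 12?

O

Repeated addition: build up to 12G.
2G: tangent at (18, 15): λ = (3·18² + 3)/(2·15) ≡ 6/11. 11⁻¹ ≡ 7 (mod 19), so λ ≡ 6·7 ≡ 4.
  x = λ² - 18 - 18 = 16 - 36 ≡ 18; y = λ·(18 - 18) - 15 ≡ 4. → (18, 4)
3G: (18, 4) + (18, 15): same x and y₁ ≡ -y₂, so the sum is the point at infinity.
4G: the point at infinity + (18, 15) = (18, 15) (identity).
5G: tangent at (18, 15): λ = (3·18² + 3)/(2·15) ≡ 6/11. 11⁻¹ ≡ 7 (mod 19), so λ ≡ 6·7 ≡ 4.
  x = λ² - 18 - 18 = 16 - 36 ≡ 18; y = λ·(18 - 18) - 15 ≡ 4. → (18, 4)
6G: (18, 4) + (18, 15): same x and y₁ ≡ -y₂, so the sum is the point at infinity.
7G: the point at infinity + (18, 15) = (18, 15) (identity).
8G: tangent at (18, 15): λ = (3·18² + 3)/(2·15) ≡ 6/11. 11⁻¹ ≡ 7 (mod 19), so λ ≡ 6·7 ≡ 4.
  x = λ² - 18 - 18 = 16 - 36 ≡ 18; y = λ·(18 - 18) - 15 ≡ 4. → (18, 4)
9G: (18, 4) + (18, 15): same x and y₁ ≡ -y₂, so the sum is the point at infinity.
10G: the point at infinity + (18, 15) = (18, 15) (identity).
11G: tangent at (18, 15): λ = (3·18² + 3)/(2·15) ≡ 6/11. 11⁻¹ ≡ 7 (mod 19), so λ ≡ 6·7 ≡ 4.
  x = λ² - 18 - 18 = 16 - 36 ≡ 18; y = λ·(18 - 18) - 15 ≡ 4. → (18, 4)
12G: (18, 4) + (18, 15): same x and y₁ ≡ -y₂, so the sum is the point at infinity.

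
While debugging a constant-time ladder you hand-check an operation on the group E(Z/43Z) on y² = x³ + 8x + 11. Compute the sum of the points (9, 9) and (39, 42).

(19, 23)

(9, 9) + (39, 42). λ = (42 - 9)/(39 - 9) ≡ 33/30 mod 43. 30⁻¹ ≡ 33 (mod 43) since 30·33 = 990 ≡ 1, so λ ≡ 14.
  x = λ² - 9 - 39 = 196 - 48 ≡ 19; y = λ·(9 - 19) - 9 ≡ 23. → (19, 23)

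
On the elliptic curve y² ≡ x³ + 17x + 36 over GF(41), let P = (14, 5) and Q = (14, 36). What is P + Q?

O

The two points share x = 14 and their y-coordinates satisfy 5 + 36 ≡ 0 (mod 41), so they are inverses. Their sum is O.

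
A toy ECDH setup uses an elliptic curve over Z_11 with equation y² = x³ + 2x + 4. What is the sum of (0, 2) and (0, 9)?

O

The two points share x = 0 and their y-coordinates satisfy 2 + 9 ≡ 0 (mod 11), so they are inverses. Their sum is 𝒪.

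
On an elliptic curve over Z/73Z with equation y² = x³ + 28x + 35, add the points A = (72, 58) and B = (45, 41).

(72, 58) + (45, 41). λ = (41 - 58)/(45 - 72) ≡ 56/46 mod 73. 46⁻¹ ≡ 27 (mod 73), so λ ≡ 52.
  x = λ² - 72 - 45 = 2704 - 117 ≡ 32; y = λ·(72 - 32) - 58 ≡ 51. → (32, 51)

(32, 51)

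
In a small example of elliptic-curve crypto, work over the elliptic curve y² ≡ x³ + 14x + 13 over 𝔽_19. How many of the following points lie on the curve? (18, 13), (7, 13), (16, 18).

3

(18, 13): 13² ≡ 17, rhs ≡ 17 → on.
(7, 13): 13² ≡ 17, rhs ≡ 17 → on.
(16, 18): 18² ≡ 1, rhs ≡ 1 → on.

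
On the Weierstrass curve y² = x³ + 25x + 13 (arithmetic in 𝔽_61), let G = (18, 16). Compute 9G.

Repeated addition: build up to 9G.
2G: tangent at (18, 16): λ = (3·18² + 25)/(2·16) ≡ 21/32. 32⁻¹ ≡ 21 (mod 61), so λ ≡ 21·21 ≡ 14.
  x = λ² - 18 - 18 = 196 - 36 ≡ 38; y = λ·(18 - 38) - 16 ≡ 9. → (38, 9)
3G: (38, 9) + (18, 16). λ = (16 - 9)/(18 - 38) ≡ 7/41 mod 61. 41⁻¹ ≡ 3 (mod 61), so λ ≡ 21.
  x = λ² - 38 - 18 = 441 - 56 ≡ 19; y = λ·(38 - 19) - 9 ≡ 24. → (19, 24)
4G: (19, 24) + (18, 16). λ = (16 - 24)/(18 - 19) ≡ 53/60 mod 61. 60⁻¹ ≡ 60 (mod 61), so λ ≡ 8.
  x = λ² - 19 - 18 = 64 - 37 ≡ 27; y = λ·(19 - 27) - 24 ≡ 34. → (27, 34)
5G: (27, 34) + (18, 16). λ = (16 - 34)/(18 - 27) ≡ 43/52 mod 61. 52⁻¹ ≡ 27 (mod 61), so λ ≡ 2.
  x = λ² - 27 - 18 = 4 - 45 ≡ 20; y = λ·(27 - 20) - 34 ≡ 41. → (20, 41)
6G: (20, 41) + (18, 16). λ = (16 - 41)/(18 - 20) ≡ 36/59 mod 61. 59⁻¹ ≡ 30 (mod 61), so λ ≡ 43.
  x = λ² - 20 - 18 = 1849 - 38 ≡ 42; y = λ·(20 - 42) - 41 ≡ 50. → (42, 50)
7G: (42, 50) + (18, 16). λ = (16 - 50)/(18 - 42) ≡ 27/37 mod 61. 37⁻¹ ≡ 33 (mod 61), so λ ≡ 37.
  x = λ² - 42 - 18 = 1369 - 60 ≡ 28; y = λ·(42 - 28) - 50 ≡ 41. → (28, 41)
8G: (28, 41) + (18, 16). λ = (16 - 41)/(18 - 28) ≡ 36/51 mod 61. 51⁻¹ ≡ 6 (mod 61), so λ ≡ 33.
  x = λ² - 28 - 18 = 1089 - 46 ≡ 6; y = λ·(28 - 6) - 41 ≡ 14. → (6, 14)
9G: (6, 14) + (18, 16). λ = (16 - 14)/(18 - 6) ≡ 2/12 mod 61. 12⁻¹ ≡ 56 (mod 61) since 12·56 = 672 ≡ 1, so λ ≡ 51.
  x = λ² - 6 - 18 = 2601 - 24 ≡ 15; y = λ·(6 - 15) - 14 ≡ 15. → (15, 15)

(15, 15)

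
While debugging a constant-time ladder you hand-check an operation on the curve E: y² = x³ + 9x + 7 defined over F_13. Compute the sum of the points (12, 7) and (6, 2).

(4, 4)

(12, 7) + (6, 2). λ = (2 - 7)/(6 - 12) ≡ 8/7 mod 13. 7⁻¹ ≡ 2 (mod 13), so λ ≡ 3.
  x = λ² - 12 - 6 = 9 - 18 ≡ 4; y = λ·(12 - 4) - 7 ≡ 4. → (4, 4)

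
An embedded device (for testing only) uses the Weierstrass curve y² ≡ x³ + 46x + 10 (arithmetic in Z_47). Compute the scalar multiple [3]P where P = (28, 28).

(22, 22)

Repeated addition: build up to 3P.
2P: tangent at (28, 28): λ = (3·28² + 46)/(2·28) ≡ 1/9. 9⁻¹ ≡ 21 (mod 47), so λ ≡ 1·21 ≡ 21.
  x = λ² - 28 - 28 = 441 - 56 ≡ 9; y = λ·(28 - 9) - 28 ≡ 42. → (9, 42)
3P: (9, 42) + (28, 28). λ = (28 - 42)/(28 - 9) ≡ 33/19 mod 47. 19⁻¹ ≡ 5 (mod 47), so λ ≡ 24.
  x = λ² - 9 - 28 = 576 - 37 ≡ 22; y = λ·(9 - 22) - 42 ≡ 22. → (22, 22)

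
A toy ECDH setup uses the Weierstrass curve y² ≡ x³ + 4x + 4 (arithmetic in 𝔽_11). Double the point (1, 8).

tangent at (1, 8): λ = (3·1² + 4)/(2·8) ≡ 7/5. 5⁻¹ ≡ 9 (mod 11) since 5·9 = 45 ≡ 1, so λ ≡ 7·9 ≡ 8.
  x = λ² - 1 - 1 = 64 - 2 ≡ 7; y = λ·(1 - 7) - 8 ≡ 10. → (7, 10)

(7, 10)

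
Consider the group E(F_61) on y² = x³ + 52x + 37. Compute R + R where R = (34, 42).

(50, 5)

tangent at (34, 42): λ = (3·34² + 52)/(2·42) ≡ 43/23. 23⁻¹ ≡ 8 (mod 61), so λ ≡ 43·8 ≡ 39.
  x = λ² - 34 - 34 = 1521 - 68 ≡ 50; y = λ·(34 - 50) - 42 ≡ 5. → (50, 5)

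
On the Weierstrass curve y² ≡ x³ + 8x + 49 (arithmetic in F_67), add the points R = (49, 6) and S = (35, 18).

(49, 6) + (35, 18). λ = (18 - 6)/(35 - 49) ≡ 12/53 mod 67. 53⁻¹ ≡ 43 (mod 67) since 53·43 = 2279 ≡ 1, so λ ≡ 47.
  x = λ² - 49 - 35 = 2209 - 84 ≡ 48; y = λ·(49 - 48) - 6 ≡ 41. → (48, 41)

(48, 41)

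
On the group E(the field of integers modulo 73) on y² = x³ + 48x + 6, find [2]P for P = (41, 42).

tangent at (41, 42): λ = (3·41² + 48)/(2·42) ≡ 54/11. 11⁻¹ ≡ 20 (mod 73) since 11·20 = 220 ≡ 1, so λ ≡ 54·20 ≡ 58.
  x = λ² - 41 - 41 = 3364 - 82 ≡ 70; y = λ·(41 - 70) - 42 ≡ 28. → (70, 28)

(70, 28)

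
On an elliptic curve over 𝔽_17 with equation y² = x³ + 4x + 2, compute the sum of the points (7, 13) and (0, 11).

(7, 13) + (0, 11). λ = (11 - 13)/(0 - 7) ≡ 15/10 mod 17. 10⁻¹ ≡ 12 (mod 17), so λ ≡ 10.
  x = λ² - 7 - 0 = 100 - 7 ≡ 8; y = λ·(7 - 8) - 13 ≡ 11. → (8, 11)

(8, 11)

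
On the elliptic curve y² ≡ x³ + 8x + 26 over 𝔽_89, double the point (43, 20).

tangent at (43, 20): λ = (3·43² + 8)/(2·20) ≡ 37/40. 40⁻¹ ≡ 69 (mod 89) since 40·69 = 2760 ≡ 1, so λ ≡ 37·69 ≡ 61.
  x = λ² - 43 - 43 = 3721 - 86 ≡ 75; y = λ·(43 - 75) - 20 ≡ 75. → (75, 75)

(75, 75)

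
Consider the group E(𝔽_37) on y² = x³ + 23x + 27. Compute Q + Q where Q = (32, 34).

tangent at (32, 34): λ = (3·32² + 23)/(2·34) ≡ 24/31. 31⁻¹ ≡ 6 (mod 37), so λ ≡ 24·6 ≡ 33.
  x = λ² - 32 - 32 = 1089 - 64 ≡ 26; y = λ·(32 - 26) - 34 ≡ 16. → (26, 16)

(26, 16)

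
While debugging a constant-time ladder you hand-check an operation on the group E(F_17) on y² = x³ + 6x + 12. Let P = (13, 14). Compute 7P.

(11, 10)

Repeated addition: build up to 7P.
2P: tangent at (13, 14): λ = (3·13² + 6)/(2·14) ≡ 3/11. 11⁻¹ ≡ 14 (mod 17), so λ ≡ 3·14 ≡ 8.
  x = λ² - 13 - 13 = 64 - 26 ≡ 4; y = λ·(13 - 4) - 14 ≡ 7. → (4, 7)
3P: (4, 7) + (13, 14). λ = (14 - 7)/(13 - 4) ≡ 7/9 mod 17. 9⁻¹ ≡ 2 (mod 17) since 9·2 = 18 ≡ 1, so λ ≡ 14.
  x = λ² - 4 - 13 = 196 - 17 ≡ 9; y = λ·(4 - 9) - 7 ≡ 8. → (9, 8)
4P: (9, 8) + (13, 14). λ = (14 - 8)/(13 - 9) ≡ 6/4 mod 17. 4⁻¹ ≡ 13 (mod 17), so λ ≡ 10.
  x = λ² - 9 - 13 = 100 - 22 ≡ 10; y = λ·(9 - 10) - 8 ≡ 16. → (10, 16)
5P: (10, 16) + (13, 14). λ = (14 - 16)/(13 - 10) ≡ 15/3 mod 17. 3⁻¹ ≡ 6 (mod 17) since 3·6 = 18 ≡ 1, so λ ≡ 5.
  x = λ² - 10 - 13 = 25 - 23 ≡ 2; y = λ·(10 - 2) - 16 ≡ 7. → (2, 7)
6P: (2, 7) + (13, 14). λ = (14 - 7)/(13 - 2) ≡ 7/11 mod 17. 11⁻¹ ≡ 14 (mod 17) since 11·14 = 154 ≡ 1, so λ ≡ 13.
  x = λ² - 2 - 13 = 169 - 15 ≡ 1; y = λ·(2 - 1) - 7 ≡ 6. → (1, 6)
7P: (1, 6) + (13, 14). λ = (14 - 6)/(13 - 1) ≡ 8/12 mod 17. 12⁻¹ ≡ 10 (mod 17), so λ ≡ 12.
  x = λ² - 1 - 13 = 144 - 14 ≡ 11; y = λ·(1 - 11) - 6 ≡ 10. → (11, 10)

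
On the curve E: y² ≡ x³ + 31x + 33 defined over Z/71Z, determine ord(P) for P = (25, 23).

9

2P: tangent at (25, 23): λ = (3·25² + 31)/(2·23) ≡ 60/46. 46⁻¹ ≡ 17 (mod 71), so λ ≡ 60·17 ≡ 26.
  x = λ² - 25 - 25 = 676 - 50 ≡ 58; y = λ·(25 - 58) - 23 ≡ 42. → (58, 42)
3P: (58, 42) + (25, 23). λ = (23 - 42)/(25 - 58) ≡ 52/38 mod 71. 38⁻¹ ≡ 43 (mod 71) since 38·43 = 1634 ≡ 1, so λ ≡ 35.
  x = λ² - 58 - 25 = 1225 - 83 ≡ 6; y = λ·(58 - 6) - 42 ≡ 3. → (6, 3)
4P: (6, 3) + (25, 23). λ = (23 - 3)/(25 - 6) ≡ 20/19 mod 71. 19⁻¹ ≡ 15 (mod 71) since 19·15 = 285 ≡ 1, so λ ≡ 16.
  x = λ² - 6 - 25 = 256 - 31 ≡ 12; y = λ·(6 - 12) - 3 ≡ 43. → (12, 43)
5P: (12, 43) + (25, 23). λ = (23 - 43)/(25 - 12) ≡ 51/13 mod 71. 13⁻¹ ≡ 11 (mod 71), so λ ≡ 64.
  x = λ² - 12 - 25 = 4096 - 37 ≡ 12; y = λ·(12 - 12) - 43 ≡ 28. → (12, 28)
6P: (12, 28) + (25, 23). λ = (23 - 28)/(25 - 12) ≡ 66/13 mod 71. 13⁻¹ ≡ 11 (mod 71), so λ ≡ 16.
  x = λ² - 12 - 25 = 256 - 37 ≡ 6; y = λ·(12 - 6) - 28 ≡ 68. → (6, 68)
7P: (6, 68) + (25, 23). λ = (23 - 68)/(25 - 6) ≡ 26/19 mod 71. 19⁻¹ ≡ 15 (mod 71), so λ ≡ 35.
  x = λ² - 6 - 25 = 1225 - 31 ≡ 58; y = λ·(6 - 58) - 68 ≡ 29. → (58, 29)
8P: (58, 29) + (25, 23). λ = (23 - 29)/(25 - 58) ≡ 65/38 mod 71. 38⁻¹ ≡ 43 (mod 71), so λ ≡ 26.
  x = λ² - 58 - 25 = 676 - 83 ≡ 25; y = λ·(58 - 25) - 29 ≡ 48. → (25, 48)
9P: (25, 48) + (25, 23): same x and y₁ ≡ -y₂, so the sum is 𝒪.
9P = 𝒪, so the order is 9.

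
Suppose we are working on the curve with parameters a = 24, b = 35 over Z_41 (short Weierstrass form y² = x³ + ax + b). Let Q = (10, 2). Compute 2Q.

tangent at (10, 2): λ = (3·10² + 24)/(2·2) ≡ 37/4. 4⁻¹ ≡ 31 (mod 41), so λ ≡ 37·31 ≡ 40.
  x = λ² - 10 - 10 = 1600 - 20 ≡ 22; y = λ·(10 - 22) - 2 ≡ 10. → (22, 10)

(22, 10)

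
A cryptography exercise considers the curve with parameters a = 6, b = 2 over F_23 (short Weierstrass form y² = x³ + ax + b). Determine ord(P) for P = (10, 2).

2P: tangent at (10, 2): λ = (3·10² + 6)/(2·2) ≡ 7/4. 4⁻¹ ≡ 6 (mod 23) since 4·6 = 24 ≡ 1, so λ ≡ 7·6 ≡ 19.
  x = λ² - 10 - 10 = 361 - 20 ≡ 19; y = λ·(10 - 19) - 2 ≡ 11. → (19, 11)
3P: (19, 11) + (10, 2). λ = (2 - 11)/(10 - 19) ≡ 14/14 mod 23. 14⁻¹ ≡ 5 (mod 23) since 14·5 = 70 ≡ 1, so λ ≡ 1.
  x = λ² - 19 - 10 = 1 - 29 ≡ 18; y = λ·(19 - 18) - 11 ≡ 13. → (18, 13)
4P: (18, 13) + (10, 2). λ = (2 - 13)/(10 - 18) ≡ 12/15 mod 23. 15⁻¹ ≡ 20 (mod 23) since 15·20 = 300 ≡ 1, so λ ≡ 10.
  x = λ² - 18 - 10 = 100 - 28 ≡ 3; y = λ·(18 - 3) - 13 ≡ 22. → (3, 22)
5P: (3, 22) + (10, 2). λ = (2 - 22)/(10 - 3) ≡ 3/7 mod 23. 7⁻¹ ≡ 10 (mod 23), so λ ≡ 7.
  x = λ² - 3 - 10 = 49 - 13 ≡ 13; y = λ·(3 - 13) - 22 ≡ 0. → (13, 0)
6P: (13, 0) + (10, 2). λ = (2 - 0)/(10 - 13) ≡ 2/20 mod 23. 20⁻¹ ≡ 15 (mod 23), so λ ≡ 7.
  x = λ² - 13 - 10 = 49 - 23 ≡ 3; y = λ·(13 - 3) - 0 ≡ 1. → (3, 1)
7P: (3, 1) + (10, 2). λ = (2 - 1)/(10 - 3) ≡ 1/7 mod 23. 7⁻¹ ≡ 10 (mod 23), so λ ≡ 10.
  x = λ² - 3 - 10 = 100 - 13 ≡ 18; y = λ·(3 - 18) - 1 ≡ 10. → (18, 10)
8P: (18, 10) + (10, 2). λ = (2 - 10)/(10 - 18) ≡ 15/15 mod 23. 15⁻¹ ≡ 20 (mod 23) since 15·20 = 300 ≡ 1, so λ ≡ 1.
  x = λ² - 18 - 10 = 1 - 28 ≡ 19; y = λ·(18 - 19) - 10 ≡ 12. → (19, 12)
9P: (19, 12) + (10, 2). λ = (2 - 12)/(10 - 19) ≡ 13/14 mod 23. 14⁻¹ ≡ 5 (mod 23) since 14·5 = 70 ≡ 1, so λ ≡ 19.
  x = λ² - 19 - 10 = 361 - 29 ≡ 10; y = λ·(19 - 10) - 12 ≡ 21. → (10, 21)
10P: (10, 21) + (10, 2): same x and y₁ ≡ -y₂, so the sum is O.
10P = O, so the order is 10.

10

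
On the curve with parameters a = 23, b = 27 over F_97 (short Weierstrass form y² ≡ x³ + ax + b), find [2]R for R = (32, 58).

(30, 84)

tangent at (32, 58): λ = (3·32² + 23)/(2·58) ≡ 88/19. 19⁻¹ ≡ 46 (mod 97), so λ ≡ 88·46 ≡ 71.
  x = λ² - 32 - 32 = 5041 - 64 ≡ 30; y = λ·(32 - 30) - 58 ≡ 84. → (30, 84)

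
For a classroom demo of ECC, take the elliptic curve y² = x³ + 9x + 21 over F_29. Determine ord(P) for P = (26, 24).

9

2P: tangent at (26, 24): λ = (3·26² + 9)/(2·24) ≡ 7/19. 19⁻¹ ≡ 26 (mod 29), so λ ≡ 7·26 ≡ 8.
  x = λ² - 26 - 26 = 64 - 52 ≡ 12; y = λ·(26 - 12) - 24 ≡ 1. → (12, 1)
3P: (12, 1) + (26, 24). λ = (24 - 1)/(26 - 12) ≡ 23/14 mod 29. 14⁻¹ ≡ 27 (mod 29), so λ ≡ 12.
  x = λ² - 12 - 26 = 144 - 38 ≡ 19; y = λ·(12 - 19) - 1 ≡ 2. → (19, 2)
4P: (19, 2) + (26, 24). λ = (24 - 2)/(26 - 19) ≡ 22/7 mod 29. 7⁻¹ ≡ 25 (mod 29), so λ ≡ 28.
  x = λ² - 19 - 26 = 784 - 45 ≡ 14; y = λ·(19 - 14) - 2 ≡ 22. → (14, 22)
5P: (14, 22) + (26, 24). λ = (24 - 22)/(26 - 14) ≡ 2/12 mod 29. 12⁻¹ ≡ 17 (mod 29), so λ ≡ 5.
  x = λ² - 14 - 26 = 25 - 40 ≡ 14; y = λ·(14 - 14) - 22 ≡ 7. → (14, 7)
6P: (14, 7) + (26, 24). λ = (24 - 7)/(26 - 14) ≡ 17/12 mod 29. 12⁻¹ ≡ 17 (mod 29), so λ ≡ 28.
  x = λ² - 14 - 26 = 784 - 40 ≡ 19; y = λ·(14 - 19) - 7 ≡ 27. → (19, 27)
7P: (19, 27) + (26, 24). λ = (24 - 27)/(26 - 19) ≡ 26/7 mod 29. 7⁻¹ ≡ 25 (mod 29), so λ ≡ 12.
  x = λ² - 19 - 26 = 144 - 45 ≡ 12; y = λ·(19 - 12) - 27 ≡ 28. → (12, 28)
8P: (12, 28) + (26, 24). λ = (24 - 28)/(26 - 12) ≡ 25/14 mod 29. 14⁻¹ ≡ 27 (mod 29), so λ ≡ 8.
  x = λ² - 12 - 26 = 64 - 38 ≡ 26; y = λ·(12 - 26) - 28 ≡ 5. → (26, 5)
9P: (26, 5) + (26, 24): same x and y₁ ≡ -y₂, so the sum is ∞.
9P = ∞, so the order is 9.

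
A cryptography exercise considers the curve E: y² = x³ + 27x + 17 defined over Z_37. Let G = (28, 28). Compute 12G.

Repeated addition: build up to 12G.
2G: tangent at (28, 28): λ = (3·28² + 27)/(2·28) ≡ 11/19. 19⁻¹ ≡ 2 (mod 37), so λ ≡ 11·2 ≡ 22.
  x = λ² - 28 - 28 = 484 - 56 ≡ 21; y = λ·(28 - 21) - 28 ≡ 15. → (21, 15)
3G: (21, 15) + (28, 28). λ = (28 - 15)/(28 - 21) ≡ 13/7 mod 37. 7⁻¹ ≡ 16 (mod 37), so λ ≡ 23.
  x = λ² - 21 - 28 = 529 - 49 ≡ 36; y = λ·(21 - 36) - 15 ≡ 10. → (36, 10)
4G: (36, 10) + (28, 28). λ = (28 - 10)/(28 - 36) ≡ 18/29 mod 37. 29⁻¹ ≡ 23 (mod 37), so λ ≡ 7.
  x = λ² - 36 - 28 = 49 - 64 ≡ 22; y = λ·(36 - 22) - 10 ≡ 14. → (22, 14)
5G: (22, 14) + (28, 28). λ = (28 - 14)/(28 - 22) ≡ 14/6 mod 37. 6⁻¹ ≡ 31 (mod 37) since 6·31 = 186 ≡ 1, so λ ≡ 27.
  x = λ² - 22 - 28 = 729 - 50 ≡ 13; y = λ·(22 - 13) - 14 ≡ 7. → (13, 7)
6G: (13, 7) + (28, 28). λ = (28 - 7)/(28 - 13) ≡ 21/15 mod 37. 15⁻¹ ≡ 5 (mod 37), so λ ≡ 31.
  x = λ² - 13 - 28 = 961 - 41 ≡ 32; y = λ·(13 - 32) - 7 ≡ 33. → (32, 33)
7G: (32, 33) + (28, 28). λ = (28 - 33)/(28 - 32) ≡ 32/33 mod 37. 33⁻¹ ≡ 9 (mod 37), so λ ≡ 29.
  x = λ² - 32 - 28 = 841 - 60 ≡ 4; y = λ·(32 - 4) - 33 ≡ 2. → (4, 2)
8G: (4, 2) + (28, 28). λ = (28 - 2)/(28 - 4) ≡ 26/24 mod 37. 24⁻¹ ≡ 17 (mod 37), so λ ≡ 35.
  x = λ² - 4 - 28 = 1225 - 32 ≡ 9; y = λ·(4 - 9) - 2 ≡ 8. → (9, 8)
9G: (9, 8) + (28, 28). λ = (28 - 8)/(28 - 9) ≡ 20/19 mod 37. 19⁻¹ ≡ 2 (mod 37), so λ ≡ 3.
  x = λ² - 9 - 28 = 9 - 37 ≡ 9; y = λ·(9 - 9) - 8 ≡ 29. → (9, 29)
10G: (9, 29) + (28, 28). λ = (28 - 29)/(28 - 9) ≡ 36/19 mod 37. 19⁻¹ ≡ 2 (mod 37) since 19·2 = 38 ≡ 1, so λ ≡ 35.
  x = λ² - 9 - 28 = 1225 - 37 ≡ 4; y = λ·(9 - 4) - 29 ≡ 35. → (4, 35)
11G: (4, 35) + (28, 28). λ = (28 - 35)/(28 - 4) ≡ 30/24 mod 37. 24⁻¹ ≡ 17 (mod 37), so λ ≡ 29.
  x = λ² - 4 - 28 = 841 - 32 ≡ 32; y = λ·(4 - 32) - 35 ≡ 4. → (32, 4)
12G: (32, 4) + (28, 28). λ = (28 - 4)/(28 - 32) ≡ 24/33 mod 37. 33⁻¹ ≡ 9 (mod 37) since 33·9 = 297 ≡ 1, so λ ≡ 31.
  x = λ² - 32 - 28 = 961 - 60 ≡ 13; y = λ·(32 - 13) - 4 ≡ 30. → (13, 30)

(13, 30)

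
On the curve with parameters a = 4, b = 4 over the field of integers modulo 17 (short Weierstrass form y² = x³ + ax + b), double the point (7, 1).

(4, 13)

tangent at (7, 1): λ = (3·7² + 4)/(2·1) ≡ 15/2. 2⁻¹ ≡ 9 (mod 17) since 2·9 = 18 ≡ 1, so λ ≡ 15·9 ≡ 16.
  x = λ² - 7 - 7 = 256 - 14 ≡ 4; y = λ·(7 - 4) - 1 ≡ 13. → (4, 13)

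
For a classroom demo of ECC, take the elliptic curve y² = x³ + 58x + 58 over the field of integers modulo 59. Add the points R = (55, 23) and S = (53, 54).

(29, 46)

(55, 23) + (53, 54). λ = (54 - 23)/(53 - 55) ≡ 31/57 mod 59. 57⁻¹ ≡ 29 (mod 59), so λ ≡ 14.
  x = λ² - 55 - 53 = 196 - 108 ≡ 29; y = λ·(55 - 29) - 23 ≡ 46. → (29, 46)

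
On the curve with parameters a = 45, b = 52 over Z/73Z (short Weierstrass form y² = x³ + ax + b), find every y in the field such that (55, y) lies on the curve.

x³ + 45x + 52 = 168902 ≡ 53 (mod 73).
53 is a non-residue mod 73; no y exists.

none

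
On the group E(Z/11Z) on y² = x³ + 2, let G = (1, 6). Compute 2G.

(7, 9)

tangent at (1, 6): λ = (3·1² + 0)/(2·6) ≡ 3/1. 1⁻¹ ≡ 1 (mod 11), so λ ≡ 3·1 ≡ 3.
  x = λ² - 1 - 1 = 9 - 2 ≡ 7; y = λ·(1 - 7) - 6 ≡ 9. → (7, 9)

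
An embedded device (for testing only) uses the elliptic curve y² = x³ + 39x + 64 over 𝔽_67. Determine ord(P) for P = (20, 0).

2

2P: (20, 0) + (20, 0): same x and y₁ ≡ -y₂, so the sum is O.
2P = O, so the order is 2.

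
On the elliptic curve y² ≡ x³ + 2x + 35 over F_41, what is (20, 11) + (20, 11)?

tangent at (20, 11): λ = (3·20² + 2)/(2·11) ≡ 13/22. 22⁻¹ ≡ 28 (mod 41), so λ ≡ 13·28 ≡ 36.
  x = λ² - 20 - 20 = 1296 - 40 ≡ 26; y = λ·(20 - 26) - 11 ≡ 19. → (26, 19)

(26, 19)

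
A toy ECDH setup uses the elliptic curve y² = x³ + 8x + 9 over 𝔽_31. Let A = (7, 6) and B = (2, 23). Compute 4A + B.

First 4A:
Double-and-add on 4 = (100)₂. Start with A = (7, 6) for the leading 1-bit.
double: tangent at (7, 6): λ = (3·7² + 8)/(2·6) ≡ 0/12. 12⁻¹ ≡ 13 (mod 31), so λ ≡ 0·13 ≡ 0.
  x = λ² - 7 - 7 = 0 - 14 ≡ 17; y = λ·(7 - 17) - 6 ≡ 25. → (17, 25)
double: tangent at (17, 25): λ = (3·17² + 8)/(2·25) ≡ 7/19. 19⁻¹ ≡ 18 (mod 31), so λ ≡ 7·18 ≡ 2.
  x = λ² - 17 - 17 = 4 - 34 ≡ 1; y = λ·(17 - 1) - 25 ≡ 7. → (1, 7)
4A = (1, 7).
Finally 4A + B:
(1, 7) + (2, 23). λ = (23 - 7)/(2 - 1) ≡ 16/1 mod 31. 1⁻¹ ≡ 1 (mod 31), so λ ≡ 16.
  x = λ² - 1 - 2 = 256 - 3 ≡ 5; y = λ·(1 - 5) - 7 ≡ 22. → (5, 22)

(5, 22)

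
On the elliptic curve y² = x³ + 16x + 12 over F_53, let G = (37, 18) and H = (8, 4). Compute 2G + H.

(20, 8)

First 2G:
Repeated addition: build up to 2G.
2G: tangent at (37, 18): λ = (3·37² + 16)/(2·18) ≡ 42/36. 36⁻¹ ≡ 28 (mod 53) since 36·28 = 1008 ≡ 1, so λ ≡ 42·28 ≡ 10.
  x = λ² - 37 - 37 = 100 - 74 ≡ 26; y = λ·(37 - 26) - 18 ≡ 39. → (26, 39)
2G = (26, 39).
Finally 2G + H:
(26, 39) + (8, 4). λ = (4 - 39)/(8 - 26) ≡ 18/35 mod 53. 35⁻¹ ≡ 50 (mod 53), so λ ≡ 52.
  x = λ² - 26 - 8 = 2704 - 34 ≡ 20; y = λ·(26 - 20) - 39 ≡ 8. → (20, 8)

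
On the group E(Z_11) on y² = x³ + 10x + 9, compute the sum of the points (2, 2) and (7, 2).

(2, 9)

(2, 2) + (7, 2). λ = (2 - 2)/(7 - 2) ≡ 0/5 mod 11. 5⁻¹ ≡ 9 (mod 11) since 5·9 = 45 ≡ 1, so λ ≡ 0.
  x = λ² - 2 - 7 = 0 - 9 ≡ 2; y = λ·(2 - 2) - 2 ≡ 9. → (2, 9)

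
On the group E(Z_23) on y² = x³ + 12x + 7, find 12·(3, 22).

Write P = (3, 22).
Double-and-add on 12 = (1100)₂. Start with P = (3, 22) for the leading 1-bit.
double: tangent at (3, 22): λ = (3·3² + 12)/(2·22) ≡ 16/21. 21⁻¹ ≡ 11 (mod 23) since 21·11 = 231 ≡ 1, so λ ≡ 16·11 ≡ 15.
  x = λ² - 3 - 3 = 225 - 6 ≡ 12; y = λ·(3 - 12) - 22 ≡ 4. → (12, 4)
add P: (12, 4) + (3, 22). λ = (22 - 4)/(3 - 12) ≡ 18/14 mod 23. 14⁻¹ ≡ 5 (mod 23) since 14·5 = 70 ≡ 1, so λ ≡ 21.
  x = λ² - 12 - 3 = 441 - 15 ≡ 12; y = λ·(12 - 12) - 4 ≡ 19. → (12, 19)
double: tangent at (12, 19): λ = (3·12² + 12)/(2·19) ≡ 7/15. 15⁻¹ ≡ 20 (mod 23) since 15·20 = 300 ≡ 1, so λ ≡ 7·20 ≡ 2.
  x = λ² - 12 - 12 = 4 - 24 ≡ 3; y = λ·(12 - 3) - 19 ≡ 22. → (3, 22)
double: tangent at (3, 22): λ = (3·3² + 12)/(2·22) ≡ 16/21. 21⁻¹ ≡ 11 (mod 23), so λ ≡ 16·11 ≡ 15.
  x = λ² - 3 - 3 = 225 - 6 ≡ 12; y = λ·(3 - 12) - 22 ≡ 4. → (12, 4)

(12, 4)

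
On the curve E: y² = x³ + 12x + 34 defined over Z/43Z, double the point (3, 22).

tangent at (3, 22): λ = (3·3² + 12)/(2·22) ≡ 39/1. 1⁻¹ ≡ 1 (mod 43) since 1·1 = 1 ≡ 1, so λ ≡ 39·1 ≡ 39.
  x = λ² - 3 - 3 = 1521 - 6 ≡ 10; y = λ·(3 - 10) - 22 ≡ 6. → (10, 6)

(10, 6)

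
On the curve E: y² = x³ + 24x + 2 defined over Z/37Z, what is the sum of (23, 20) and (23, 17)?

The two points share x = 23 and their y-coordinates satisfy 20 + 17 ≡ 0 (mod 37), so they are inverses. Their sum is 𝒪.

O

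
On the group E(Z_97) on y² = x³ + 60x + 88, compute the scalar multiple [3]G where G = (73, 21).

Repeated addition: build up to 3G.
2G: tangent at (73, 21): λ = (3·73² + 60)/(2·21) ≡ 42/42. 42⁻¹ ≡ 67 (mod 97), so λ ≡ 42·67 ≡ 1.
  x = λ² - 73 - 73 = 1 - 146 ≡ 49; y = λ·(73 - 49) - 21 ≡ 3. → (49, 3)
3G: (49, 3) + (73, 21). λ = (21 - 3)/(73 - 49) ≡ 18/24 mod 97. 24⁻¹ ≡ 93 (mod 97), so λ ≡ 25.
  x = λ² - 49 - 73 = 625 - 122 ≡ 18; y = λ·(49 - 18) - 3 ≡ 93. → (18, 93)

(18, 93)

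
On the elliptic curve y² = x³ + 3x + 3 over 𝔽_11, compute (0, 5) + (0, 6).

O

The two points share x = 0 and their y-coordinates satisfy 5 + 6 ≡ 0 (mod 11), so they are inverses. Their sum is O.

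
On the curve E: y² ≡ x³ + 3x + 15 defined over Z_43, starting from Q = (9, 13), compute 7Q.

(13, 12)

Repeated addition: build up to 7Q.
2Q: tangent at (9, 13): λ = (3·9² + 3)/(2·13) ≡ 31/26. 26⁻¹ ≡ 5 (mod 43) since 26·5 = 130 ≡ 1, so λ ≡ 31·5 ≡ 26.
  x = λ² - 9 - 9 = 676 - 18 ≡ 13; y = λ·(9 - 13) - 13 ≡ 12. → (13, 12)
3Q: (13, 12) + (9, 13). λ = (13 - 12)/(9 - 13) ≡ 1/39 mod 43. 39⁻¹ ≡ 32 (mod 43) since 39·32 = 1248 ≡ 1, so λ ≡ 32.
  x = λ² - 13 - 9 = 1024 - 22 ≡ 13; y = λ·(13 - 13) - 12 ≡ 31. → (13, 31)
4Q: (13, 31) + (9, 13). λ = (13 - 31)/(9 - 13) ≡ 25/39 mod 43. 39⁻¹ ≡ 32 (mod 43), so λ ≡ 26.
  x = λ² - 13 - 9 = 676 - 22 ≡ 9; y = λ·(13 - 9) - 31 ≡ 30. → (9, 30)
5Q: (9, 30) + (9, 13): same x and y₁ ≡ -y₂, so the sum is O.
6Q: O + (9, 13) = (9, 13) (identity).
7Q: tangent at (9, 13): λ = (3·9² + 3)/(2·13) ≡ 31/26. 26⁻¹ ≡ 5 (mod 43) since 26·5 = 130 ≡ 1, so λ ≡ 31·5 ≡ 26.
  x = λ² - 9 - 9 = 676 - 18 ≡ 13; y = λ·(9 - 13) - 13 ≡ 12. → (13, 12)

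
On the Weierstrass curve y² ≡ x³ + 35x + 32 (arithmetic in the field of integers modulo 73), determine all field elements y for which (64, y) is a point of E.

x³ + 35x + 32 = 264416 ≡ 10 (mod 73).
10 is a non-residue mod 73; no y exists.

none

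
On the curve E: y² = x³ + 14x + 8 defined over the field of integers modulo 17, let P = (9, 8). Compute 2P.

(3, 14)

tangent at (9, 8): λ = (3·9² + 14)/(2·8) ≡ 2/16. 16⁻¹ ≡ 16 (mod 17) since 16·16 = 256 ≡ 1, so λ ≡ 2·16 ≡ 15.
  x = λ² - 9 - 9 = 225 - 18 ≡ 3; y = λ·(9 - 3) - 8 ≡ 14. → (3, 14)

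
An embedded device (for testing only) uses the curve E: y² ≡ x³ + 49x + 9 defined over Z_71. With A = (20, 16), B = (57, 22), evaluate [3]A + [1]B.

(58, 21)

First 3A:
Repeated addition: build up to 3A.
2A: tangent at (20, 16): λ = (3·20² + 49)/(2·16) ≡ 42/32. 32⁻¹ ≡ 20 (mod 71), so λ ≡ 42·20 ≡ 59.
  x = λ² - 20 - 20 = 3481 - 40 ≡ 33; y = λ·(20 - 33) - 16 ≡ 69. → (33, 69)
3A: (33, 69) + (20, 16). λ = (16 - 69)/(20 - 33) ≡ 18/58 mod 71. 58⁻¹ ≡ 60 (mod 71), so λ ≡ 15.
  x = λ² - 33 - 20 = 225 - 53 ≡ 30; y = λ·(33 - 30) - 69 ≡ 47. → (30, 47)
3A = (30, 47).
Finally 3A + B:
(30, 47) + (57, 22). λ = (22 - 47)/(57 - 30) ≡ 46/27 mod 71. 27⁻¹ ≡ 50 (mod 71), so λ ≡ 28.
  x = λ² - 30 - 57 = 784 - 87 ≡ 58; y = λ·(30 - 58) - 47 ≡ 21. → (58, 21)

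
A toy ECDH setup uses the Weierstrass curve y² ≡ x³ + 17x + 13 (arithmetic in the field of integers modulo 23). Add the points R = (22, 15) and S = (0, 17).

(22, 15) + (0, 17). λ = (17 - 15)/(0 - 22) ≡ 2/1 mod 23. 1⁻¹ ≡ 1 (mod 23) since 1·1 = 1 ≡ 1, so λ ≡ 2.
  x = λ² - 22 - 0 = 4 - 22 ≡ 5; y = λ·(22 - 5) - 15 ≡ 19. → (5, 19)

(5, 19)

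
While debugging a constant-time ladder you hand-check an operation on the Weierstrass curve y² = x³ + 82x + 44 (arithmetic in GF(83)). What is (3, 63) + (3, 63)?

(27, 19)

tangent at (3, 63): λ = (3·3² + 82)/(2·63) ≡ 26/43. 43⁻¹ ≡ 56 (mod 83) since 43·56 = 2408 ≡ 1, so λ ≡ 26·56 ≡ 45.
  x = λ² - 3 - 3 = 2025 - 6 ≡ 27; y = λ·(3 - 27) - 63 ≡ 19. → (27, 19)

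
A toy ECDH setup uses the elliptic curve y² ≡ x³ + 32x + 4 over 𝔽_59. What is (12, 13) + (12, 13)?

(33, 57)

tangent at (12, 13): λ = (3·12² + 32)/(2·13) ≡ 51/26. 26⁻¹ ≡ 25 (mod 59) since 26·25 = 650 ≡ 1, so λ ≡ 51·25 ≡ 36.
  x = λ² - 12 - 12 = 1296 - 24 ≡ 33; y = λ·(12 - 33) - 13 ≡ 57. → (33, 57)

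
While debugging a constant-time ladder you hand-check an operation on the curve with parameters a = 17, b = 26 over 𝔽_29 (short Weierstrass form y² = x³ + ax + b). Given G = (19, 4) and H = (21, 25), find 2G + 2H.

First 2G:
Repeated addition: build up to 2G.
2G: tangent at (19, 4): λ = (3·19² + 17)/(2·4) ≡ 27/8. 8⁻¹ ≡ 11 (mod 29), so λ ≡ 27·11 ≡ 7.
  x = λ² - 19 - 19 = 49 - 38 ≡ 11; y = λ·(19 - 11) - 4 ≡ 23. → (11, 23)
2G = (11, 23).
Next 2H:
Repeated addition: build up to 2H.
2H: tangent at (21, 25): λ = (3·21² + 17)/(2·25) ≡ 6/21. 21⁻¹ ≡ 18 (mod 29), so λ ≡ 6·18 ≡ 21.
  x = λ² - 21 - 21 = 441 - 42 ≡ 22; y = λ·(21 - 22) - 25 ≡ 12. → (22, 12)
2H = (22, 12).
Finally 2G + 2H:
(11, 23) + (22, 12). λ = (12 - 23)/(22 - 11) ≡ 18/11 mod 29. 11⁻¹ ≡ 8 (mod 29) since 11·8 = 88 ≡ 1, so λ ≡ 28.
  x = λ² - 11 - 22 = 784 - 33 ≡ 26; y = λ·(11 - 26) - 23 ≡ 21. → (26, 21)

(26, 21)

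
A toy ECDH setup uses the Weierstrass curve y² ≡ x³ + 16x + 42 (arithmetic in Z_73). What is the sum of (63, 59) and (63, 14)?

O

The two points share x = 63 and their y-coordinates satisfy 59 + 14 ≡ 0 (mod 73), so they are inverses. Their sum is O.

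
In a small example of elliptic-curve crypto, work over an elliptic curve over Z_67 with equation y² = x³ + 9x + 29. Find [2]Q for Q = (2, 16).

tangent at (2, 16): λ = (3·2² + 9)/(2·16) ≡ 21/32. 32⁻¹ ≡ 44 (mod 67), so λ ≡ 21·44 ≡ 53.
  x = λ² - 2 - 2 = 2809 - 4 ≡ 58; y = λ·(2 - 58) - 16 ≡ 31. → (58, 31)

(58, 31)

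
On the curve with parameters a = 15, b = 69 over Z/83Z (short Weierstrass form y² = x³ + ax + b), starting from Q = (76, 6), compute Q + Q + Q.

(31, 14)

Repeated addition: build up to 3Q.
2Q: tangent at (76, 6): λ = (3·76² + 15)/(2·6) ≡ 79/12. 12⁻¹ ≡ 7 (mod 83) since 12·7 = 84 ≡ 1, so λ ≡ 79·7 ≡ 55.
  x = λ² - 76 - 76 = 3025 - 152 ≡ 51; y = λ·(76 - 51) - 6 ≡ 41. → (51, 41)
3Q: (51, 41) + (76, 6). λ = (6 - 41)/(76 - 51) ≡ 48/25 mod 83. 25⁻¹ ≡ 10 (mod 83), so λ ≡ 65.
  x = λ² - 51 - 76 = 4225 - 127 ≡ 31; y = λ·(51 - 31) - 41 ≡ 14. → (31, 14)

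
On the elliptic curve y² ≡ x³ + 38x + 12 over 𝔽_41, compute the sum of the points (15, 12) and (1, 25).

(29, 1)

(15, 12) + (1, 25). λ = (25 - 12)/(1 - 15) ≡ 13/27 mod 41. 27⁻¹ ≡ 38 (mod 41) since 27·38 = 1026 ≡ 1, so λ ≡ 2.
  x = λ² - 15 - 1 = 4 - 16 ≡ 29; y = λ·(15 - 29) - 12 ≡ 1. → (29, 1)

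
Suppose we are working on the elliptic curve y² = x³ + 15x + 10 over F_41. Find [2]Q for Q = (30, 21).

tangent at (30, 21): λ = (3·30² + 15)/(2·21) ≡ 9/1. 1⁻¹ ≡ 1 (mod 41), so λ ≡ 9·1 ≡ 9.
  x = λ² - 30 - 30 = 81 - 60 ≡ 21; y = λ·(30 - 21) - 21 ≡ 19. → (21, 19)

(21, 19)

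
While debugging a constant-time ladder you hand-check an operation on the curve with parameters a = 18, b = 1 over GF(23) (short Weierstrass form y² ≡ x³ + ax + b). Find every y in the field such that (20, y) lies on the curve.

x³ + 18x + 1 = 8361 ≡ 12 (mod 23).
Square roots of 12 mod 23: 9 and 14 (since 9² = 81 ≡ 12).

9, 14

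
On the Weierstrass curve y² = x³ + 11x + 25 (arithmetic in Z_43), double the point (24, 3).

(11, 31)

tangent at (24, 3): λ = (3·24² + 11)/(2·3) ≡ 19/6. 6⁻¹ ≡ 36 (mod 43) since 6·36 = 216 ≡ 1, so λ ≡ 19·36 ≡ 39.
  x = λ² - 24 - 24 = 1521 - 48 ≡ 11; y = λ·(24 - 11) - 3 ≡ 31. → (11, 31)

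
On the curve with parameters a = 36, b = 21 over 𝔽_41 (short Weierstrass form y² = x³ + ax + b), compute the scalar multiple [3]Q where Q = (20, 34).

Repeated addition: build up to 3Q.
2Q: tangent at (20, 34): λ = (3·20² + 36)/(2·34) ≡ 6/27. 27⁻¹ ≡ 38 (mod 41) since 27·38 = 1026 ≡ 1, so λ ≡ 6·38 ≡ 23.
  x = λ² - 20 - 20 = 529 - 40 ≡ 38; y = λ·(20 - 38) - 34 ≡ 3. → (38, 3)
3Q: (38, 3) + (20, 34). λ = (34 - 3)/(20 - 38) ≡ 31/23 mod 41. 23⁻¹ ≡ 25 (mod 41), so λ ≡ 37.
  x = λ² - 38 - 20 = 1369 - 58 ≡ 40; y = λ·(38 - 40) - 3 ≡ 5. → (40, 5)

(40, 5)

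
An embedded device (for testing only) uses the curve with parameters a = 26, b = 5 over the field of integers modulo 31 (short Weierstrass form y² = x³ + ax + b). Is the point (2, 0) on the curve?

no

y² = 0² ≡ 0; x³ + 26x + 5 = 65 ≡ 3 (mod 31). 0 ≠ 3.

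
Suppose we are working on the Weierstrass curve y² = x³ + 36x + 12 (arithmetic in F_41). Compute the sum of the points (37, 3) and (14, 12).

(37, 3) + (14, 12). λ = (12 - 3)/(14 - 37) ≡ 9/18 mod 41. 18⁻¹ ≡ 16 (mod 41) since 18·16 = 288 ≡ 1, so λ ≡ 21.
  x = λ² - 37 - 14 = 441 - 51 ≡ 21; y = λ·(37 - 21) - 3 ≡ 5. → (21, 5)

(21, 5)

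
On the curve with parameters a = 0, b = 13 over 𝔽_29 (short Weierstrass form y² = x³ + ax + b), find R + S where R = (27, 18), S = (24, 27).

(16, 7)

(27, 18) + (24, 27). λ = (27 - 18)/(24 - 27) ≡ 9/26 mod 29. 26⁻¹ ≡ 19 (mod 29) since 26·19 = 494 ≡ 1, so λ ≡ 26.
  x = λ² - 27 - 24 = 676 - 51 ≡ 16; y = λ·(27 - 16) - 18 ≡ 7. → (16, 7)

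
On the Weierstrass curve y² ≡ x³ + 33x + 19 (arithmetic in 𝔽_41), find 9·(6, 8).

Write Q = (6, 8).
Repeated addition: build up to 9Q.
2Q: tangent at (6, 8): λ = (3·6² + 33)/(2·8) ≡ 18/16. 16⁻¹ ≡ 18 (mod 41), so λ ≡ 18·18 ≡ 37.
  x = λ² - 6 - 6 = 1369 - 12 ≡ 4; y = λ·(6 - 4) - 8 ≡ 25. → (4, 25)
3Q: (4, 25) + (6, 8). λ = (8 - 25)/(6 - 4) ≡ 24/2 mod 41. 2⁻¹ ≡ 21 (mod 41), so λ ≡ 12.
  x = λ² - 4 - 6 = 144 - 10 ≡ 11; y = λ·(4 - 11) - 25 ≡ 14. → (11, 14)
4Q: (11, 14) + (6, 8). λ = (8 - 14)/(6 - 11) ≡ 35/36 mod 41. 36⁻¹ ≡ 8 (mod 41) since 36·8 = 288 ≡ 1, so λ ≡ 34.
  x = λ² - 11 - 6 = 1156 - 17 ≡ 32; y = λ·(11 - 32) - 14 ≡ 10. → (32, 10)
5Q: (32, 10) + (6, 8). λ = (8 - 10)/(6 - 32) ≡ 39/15 mod 41. 15⁻¹ ≡ 11 (mod 41), so λ ≡ 19.
  x = λ² - 32 - 6 = 361 - 38 ≡ 36; y = λ·(32 - 36) - 10 ≡ 37. → (36, 37)
6Q: (36, 37) + (6, 8). λ = (8 - 37)/(6 - 36) ≡ 12/11 mod 41. 11⁻¹ ≡ 15 (mod 41), so λ ≡ 16.
  x = λ² - 36 - 6 = 256 - 42 ≡ 9; y = λ·(36 - 9) - 37 ≡ 26. → (9, 26)
7Q: (9, 26) + (6, 8). λ = (8 - 26)/(6 - 9) ≡ 23/38 mod 41. 38⁻¹ ≡ 27 (mod 41) since 38·27 = 1026 ≡ 1, so λ ≡ 6.
  x = λ² - 9 - 6 = 36 - 15 ≡ 21; y = λ·(9 - 21) - 26 ≡ 25. → (21, 25)
8Q: (21, 25) + (6, 8). λ = (8 - 25)/(6 - 21) ≡ 24/26 mod 41. 26⁻¹ ≡ 30 (mod 41) since 26·30 = 780 ≡ 1, so λ ≡ 23.
  x = λ² - 21 - 6 = 529 - 27 ≡ 10; y = λ·(21 - 10) - 25 ≡ 23. → (10, 23)
9Q: (10, 23) + (6, 8). λ = (8 - 23)/(6 - 10) ≡ 26/37 mod 41. 37⁻¹ ≡ 10 (mod 41), so λ ≡ 14.
  x = λ² - 10 - 6 = 196 - 16 ≡ 16; y = λ·(10 - 16) - 23 ≡ 16. → (16, 16)

(16, 16)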